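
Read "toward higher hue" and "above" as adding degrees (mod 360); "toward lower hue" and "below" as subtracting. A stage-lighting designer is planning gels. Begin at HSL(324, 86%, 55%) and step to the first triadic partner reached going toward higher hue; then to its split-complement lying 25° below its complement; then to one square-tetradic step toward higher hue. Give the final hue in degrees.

329°

+120° (triadic ↑): 324 + 120 = 444 → 444 − 360 = 84°
+155° (split-comp 25° ↓): 84 + 155 = 239°
+90° (square ↑): 239 + 90 = 329°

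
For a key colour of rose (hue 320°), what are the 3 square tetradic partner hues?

320 + 90 = 410 → 410 − 360 = 50°
320 + 180 = 500 → 500 − 360 = 140°
320 + 270 = 590 → 590 − 360 = 230°

50°, 140° and 230°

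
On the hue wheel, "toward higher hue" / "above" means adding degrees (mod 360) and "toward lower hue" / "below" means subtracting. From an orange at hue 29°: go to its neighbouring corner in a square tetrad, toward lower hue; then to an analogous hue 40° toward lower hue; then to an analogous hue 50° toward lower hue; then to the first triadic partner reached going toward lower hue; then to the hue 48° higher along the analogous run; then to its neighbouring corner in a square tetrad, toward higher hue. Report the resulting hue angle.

227°

−90° (square ↓): 29 − 90 = -61 → -61 + 360 = 299°
−40° (analog 40° ↓): 299 − 40 = 259°
−50° (analog 50° ↓): 259 − 50 = 209°
−120° (triadic ↓): 209 − 120 = 89°
+48° (analog 48° ↑): 89 + 48 = 137°
+90° (square ↑): 137 + 90 = 227°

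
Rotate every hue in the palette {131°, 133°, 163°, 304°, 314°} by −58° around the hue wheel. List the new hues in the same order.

73°, 75°, 105°, 246°, 256°

131 − 58 = 73°
133 − 58 = 75°
163 − 58 = 105°
304 − 58 = 246°
314 − 58 = 256°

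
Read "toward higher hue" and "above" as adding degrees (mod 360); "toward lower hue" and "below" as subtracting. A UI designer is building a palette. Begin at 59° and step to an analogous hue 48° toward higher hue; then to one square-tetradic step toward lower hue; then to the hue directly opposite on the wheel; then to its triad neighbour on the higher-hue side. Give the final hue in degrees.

317°

59 + 48 = 107°   (analog 48° ↑)
107 − 90 = 17°   (square ↓)
17 + 180 = 197°   (complement)
197 + 120 = 317°   (triadic ↑)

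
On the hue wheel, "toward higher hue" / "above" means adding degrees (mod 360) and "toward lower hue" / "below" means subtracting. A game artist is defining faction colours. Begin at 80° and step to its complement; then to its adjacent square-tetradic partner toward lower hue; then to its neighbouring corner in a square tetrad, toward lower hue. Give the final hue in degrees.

complement +180°: 80 + 180 = 260°
square ↓ −90°: 260 − 90 = 170°
square ↓ −90°: 170 − 90 = 80°

80°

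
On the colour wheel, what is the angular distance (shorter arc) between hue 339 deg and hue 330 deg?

9°

|339 − 330| = 9.
9 ≤ 180, so the shorter arc is 9°.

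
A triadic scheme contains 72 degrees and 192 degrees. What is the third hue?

312°

A triad spaces three hues 120° apart.
The full set is {72°, 192°, 312°}.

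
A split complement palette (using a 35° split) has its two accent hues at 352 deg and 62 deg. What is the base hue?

207°

The accents sit 35° either side of the complement, so the complement is their short-arc midpoint on the wheel.
Short-arc midpoint of 352° and 62°: 27°.
Base is 180° from the complement: 27 − 180 = -153 → -153 + 360 = 207°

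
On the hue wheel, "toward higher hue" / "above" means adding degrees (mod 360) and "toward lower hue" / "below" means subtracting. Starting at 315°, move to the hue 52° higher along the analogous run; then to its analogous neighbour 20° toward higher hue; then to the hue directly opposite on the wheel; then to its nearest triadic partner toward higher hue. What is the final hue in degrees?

+52° (analog 52° ↑): 315 + 52 = 367 → 367 − 360 = 7°
+20° (analog 20° ↑): 7 + 20 = 27°
+180° (complement): 27 + 180 = 207°
+120° (triadic ↑): 207 + 120 = 327°

327°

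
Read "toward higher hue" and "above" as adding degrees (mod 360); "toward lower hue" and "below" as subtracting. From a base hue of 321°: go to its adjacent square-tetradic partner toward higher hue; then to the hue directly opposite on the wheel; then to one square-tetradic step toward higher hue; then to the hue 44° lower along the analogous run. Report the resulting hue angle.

277°

321 + 90 = 411 → 411 − 360 = 51°   (square ↑)
51 + 180 = 231°   (complement)
231 + 90 = 321°   (square ↑)
321 − 44 = 277°   (analog 44° ↓)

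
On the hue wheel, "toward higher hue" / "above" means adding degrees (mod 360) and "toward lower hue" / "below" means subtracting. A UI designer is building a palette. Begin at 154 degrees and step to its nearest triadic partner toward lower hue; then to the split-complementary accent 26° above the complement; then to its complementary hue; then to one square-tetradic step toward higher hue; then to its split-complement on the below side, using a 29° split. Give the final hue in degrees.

triadic ↓ −120°: 154 − 120 = 34°
split-comp 26° ↑ +206°: 34 + 206 = 240°
complement +180°: 240 + 180 = 420 → 420 − 360 = 60°
square ↑ +90°: 60 + 90 = 150°
split-comp 29° ↓ +151°: 150 + 151 = 301°

301°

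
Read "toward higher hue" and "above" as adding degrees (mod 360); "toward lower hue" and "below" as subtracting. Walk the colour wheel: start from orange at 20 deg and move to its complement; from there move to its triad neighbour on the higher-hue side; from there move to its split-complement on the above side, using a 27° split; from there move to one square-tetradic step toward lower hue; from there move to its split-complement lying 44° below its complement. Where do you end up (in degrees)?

20 + 180 = 200°   (complement)
200 + 120 = 320°   (triadic ↑)
320 + 207 = 527 → 527 − 360 = 167°   (split-comp 27° ↑)
167 − 90 = 77°   (square ↓)
77 + 136 = 213°   (split-comp 44° ↓)

213°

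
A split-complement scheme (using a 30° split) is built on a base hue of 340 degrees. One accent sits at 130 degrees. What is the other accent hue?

190°

Split-complementary hues sit 30° either side of the complement.
Complement of the base 340°: 340 + 180 = 520 → 520 − 360 = 160°
The given accent 130° is 30° one side of 160°; the other accent sits 30° the other side: 160 + 30 = 190°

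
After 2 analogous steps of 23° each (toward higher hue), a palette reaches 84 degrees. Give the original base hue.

38°

2 steps of 23° (toward higher hue) give a net shift of +46°.
Start = end − shift: 84 − 46 = 38°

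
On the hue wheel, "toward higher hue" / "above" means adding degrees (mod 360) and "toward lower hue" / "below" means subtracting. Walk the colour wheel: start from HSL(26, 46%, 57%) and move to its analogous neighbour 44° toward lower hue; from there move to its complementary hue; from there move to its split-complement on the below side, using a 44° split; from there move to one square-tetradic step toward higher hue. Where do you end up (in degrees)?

−44° (analog 44° ↓): 26 − 44 = -18 → -18 + 360 = 342°
+180° (complement): 342 + 180 = 522 → 522 − 360 = 162°
+136° (split-comp 44° ↓): 162 + 136 = 298°
+90° (square ↑): 298 + 90 = 388 → 388 − 360 = 28°

28°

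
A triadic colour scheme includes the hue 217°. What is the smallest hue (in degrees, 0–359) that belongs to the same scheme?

A triad places three hues 120° apart.
The full set through 217° is {97°, 217°, 337°}.

97°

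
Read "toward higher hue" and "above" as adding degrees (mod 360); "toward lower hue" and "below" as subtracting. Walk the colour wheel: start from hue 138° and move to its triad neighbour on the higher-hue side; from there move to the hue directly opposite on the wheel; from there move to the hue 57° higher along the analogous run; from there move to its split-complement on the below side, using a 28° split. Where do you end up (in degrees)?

138 + 120 = 258°   (triadic ↑)
258 + 180 = 438 → 438 − 360 = 78°   (complement)
78 + 57 = 135°   (analog 57° ↑)
135 + 152 = 287°   (split-comp 28° ↓)

287°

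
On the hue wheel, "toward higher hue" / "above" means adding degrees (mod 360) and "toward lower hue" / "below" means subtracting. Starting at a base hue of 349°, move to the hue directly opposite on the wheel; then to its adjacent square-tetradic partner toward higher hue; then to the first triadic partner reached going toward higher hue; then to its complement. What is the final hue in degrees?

complement +180°: 349 + 180 = 529 → 529 − 360 = 169°
square ↑ +90°: 169 + 90 = 259°
triadic ↑ +120°: 259 + 120 = 379 → 379 − 360 = 19°
complement +180°: 19 + 180 = 199°

199°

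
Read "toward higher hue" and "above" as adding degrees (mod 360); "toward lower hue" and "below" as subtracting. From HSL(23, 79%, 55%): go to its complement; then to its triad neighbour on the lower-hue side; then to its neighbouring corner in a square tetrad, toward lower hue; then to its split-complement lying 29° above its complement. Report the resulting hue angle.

+180° (complement): 23 + 180 = 203°
−120° (triadic ↓): 203 − 120 = 83°
−90° (square ↓): 83 − 90 = -7 → -7 + 360 = 353°
+209° (split-comp 29° ↑): 353 + 209 = 562 → 562 − 360 = 202°

202°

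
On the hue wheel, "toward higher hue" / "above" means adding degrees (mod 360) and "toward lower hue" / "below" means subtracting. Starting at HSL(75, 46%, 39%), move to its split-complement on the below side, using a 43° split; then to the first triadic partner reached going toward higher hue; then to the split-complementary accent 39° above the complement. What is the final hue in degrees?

191°

split-comp 43° ↓ +137°: 75 + 137 = 212°
triadic ↑ +120°: 212 + 120 = 332°
split-comp 39° ↑ +219°: 332 + 219 = 551 → 551 − 360 = 191°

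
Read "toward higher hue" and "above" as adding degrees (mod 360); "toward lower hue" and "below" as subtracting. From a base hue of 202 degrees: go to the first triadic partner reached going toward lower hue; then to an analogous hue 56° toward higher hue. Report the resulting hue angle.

202 − 120 = 82°   (triadic ↓)
82 + 56 = 138°   (analog 56° ↑)

138°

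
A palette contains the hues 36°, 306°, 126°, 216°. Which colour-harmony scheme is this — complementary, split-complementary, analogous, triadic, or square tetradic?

Sort the hues: 36°, 126°, 216°, 306°.
Successive gaps around the wheel: 90°, 90°, 90°, 90°.
Four hues every 90° form a square tetradic scheme.

square tetradic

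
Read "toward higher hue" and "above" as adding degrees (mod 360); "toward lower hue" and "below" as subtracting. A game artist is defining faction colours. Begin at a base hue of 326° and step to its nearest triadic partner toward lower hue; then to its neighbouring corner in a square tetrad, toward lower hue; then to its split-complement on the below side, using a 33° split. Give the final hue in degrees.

263°

triadic ↓ −120°: 326 − 120 = 206°
square ↓ −90°: 206 − 90 = 116°
split-comp 33° ↓ +147°: 116 + 147 = 263°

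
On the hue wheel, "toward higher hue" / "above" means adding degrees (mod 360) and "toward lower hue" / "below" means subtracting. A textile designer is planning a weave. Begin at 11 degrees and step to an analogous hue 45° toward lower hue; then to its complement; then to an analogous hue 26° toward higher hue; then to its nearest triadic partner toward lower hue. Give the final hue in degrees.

52°

11 − 45 = -34 → -34 + 360 = 326°   (analog 45° ↓)
326 + 180 = 506 → 506 − 360 = 146°   (complement)
146 + 26 = 172°   (analog 26° ↑)
172 − 120 = 52°   (triadic ↓)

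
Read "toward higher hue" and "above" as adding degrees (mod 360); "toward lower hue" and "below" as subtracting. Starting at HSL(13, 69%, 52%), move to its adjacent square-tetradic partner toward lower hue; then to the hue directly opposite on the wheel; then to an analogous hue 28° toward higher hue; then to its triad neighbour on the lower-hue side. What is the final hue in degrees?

−90° (square ↓): 13 − 90 = -77 → -77 + 360 = 283°
+180° (complement): 283 + 180 = 463 → 463 − 360 = 103°
+28° (analog 28° ↑): 103 + 28 = 131°
−120° (triadic ↓): 131 − 120 = 11°

11°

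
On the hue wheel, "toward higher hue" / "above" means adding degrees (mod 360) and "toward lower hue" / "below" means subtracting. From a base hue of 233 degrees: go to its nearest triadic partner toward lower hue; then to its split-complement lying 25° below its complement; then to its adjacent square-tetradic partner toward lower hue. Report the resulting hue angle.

178°

−120° (triadic ↓): 233 − 120 = 113°
+155° (split-comp 25° ↓): 113 + 155 = 268°
−90° (square ↓): 268 − 90 = 178°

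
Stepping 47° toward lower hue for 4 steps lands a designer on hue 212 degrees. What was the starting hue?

4 steps of 47° (toward lower hue) give a net shift of −188°.
Start = end − shift: 212 + 188 = 400 → 400 − 360 = 40°

40°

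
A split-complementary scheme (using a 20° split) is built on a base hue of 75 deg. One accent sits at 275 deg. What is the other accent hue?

Split-complementary hues sit 20° either side of the complement.
Complement of the base 75°: 75 + 180 = 255°
The given accent 275° is 20° one side of 255°; the other accent sits 20° the other side: 255 − 20 = 235°

235°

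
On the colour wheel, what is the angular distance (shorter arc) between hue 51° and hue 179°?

|51 − 179| = 128.
128 ≤ 180, so the shorter arc is 128°.

128°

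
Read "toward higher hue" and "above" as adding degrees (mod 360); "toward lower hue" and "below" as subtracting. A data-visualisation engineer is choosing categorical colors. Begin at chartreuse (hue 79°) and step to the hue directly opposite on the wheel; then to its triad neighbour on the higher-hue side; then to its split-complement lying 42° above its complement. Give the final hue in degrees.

79 + 180 = 259°   (complement)
259 + 120 = 379 → 379 − 360 = 19°   (triadic ↑)
19 + 222 = 241°   (split-comp 42° ↑)

241°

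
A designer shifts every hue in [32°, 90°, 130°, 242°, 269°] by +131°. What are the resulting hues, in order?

32 + 131 = 163°
90 + 131 = 221°
130 + 131 = 261°
242 + 131 = 373 → 373 − 360 = 13°
269 + 131 = 400 → 400 − 360 = 40°

163°, 221°, 261°, 13°, 40°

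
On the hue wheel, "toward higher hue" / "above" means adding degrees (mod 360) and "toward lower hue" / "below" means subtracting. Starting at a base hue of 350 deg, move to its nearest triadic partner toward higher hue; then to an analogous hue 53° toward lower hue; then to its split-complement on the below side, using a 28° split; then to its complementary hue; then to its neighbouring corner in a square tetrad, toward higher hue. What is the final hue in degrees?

119°

triadic ↑ +120°: 350 + 120 = 470 → 470 − 360 = 110°
analog 53° ↓ −53°: 110 − 53 = 57°
split-comp 28° ↓ +152°: 57 + 152 = 209°
complement +180°: 209 + 180 = 389 → 389 − 360 = 29°
square ↑ +90°: 29 + 90 = 119°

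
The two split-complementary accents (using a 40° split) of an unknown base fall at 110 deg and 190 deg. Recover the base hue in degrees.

330°

The accents sit 40° either side of the complement, so the complement is their short-arc midpoint on the wheel.
Short-arc midpoint of 110° and 190°: 150°.
Base is 180° from the complement: 150 − 180 = -30 → -30 + 360 = 330°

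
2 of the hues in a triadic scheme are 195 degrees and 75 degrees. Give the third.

315°

A triad places three hues 120° apart.
The full set through 75° is {75°, 195°, 315°}.
Given {75°, 195°}, the missing hue is 315°.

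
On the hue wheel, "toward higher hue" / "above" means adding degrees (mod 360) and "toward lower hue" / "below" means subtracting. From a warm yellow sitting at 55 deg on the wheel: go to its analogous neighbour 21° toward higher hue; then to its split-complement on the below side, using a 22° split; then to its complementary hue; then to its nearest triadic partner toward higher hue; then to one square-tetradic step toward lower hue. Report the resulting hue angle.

+21° (analog 21° ↑): 55 + 21 = 76°
+158° (split-comp 22° ↓): 76 + 158 = 234°
+180° (complement): 234 + 180 = 414 → 414 − 360 = 54°
+120° (triadic ↑): 54 + 120 = 174°
−90° (square ↓): 174 − 90 = 84°

84°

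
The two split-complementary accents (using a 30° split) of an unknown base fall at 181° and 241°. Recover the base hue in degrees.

The accents sit 30° either side of the complement, so the complement is their short-arc midpoint on the wheel.
Short-arc midpoint of 181° and 241°: 211°.
Base is 180° from the complement: 211 − 180 = 31°

31°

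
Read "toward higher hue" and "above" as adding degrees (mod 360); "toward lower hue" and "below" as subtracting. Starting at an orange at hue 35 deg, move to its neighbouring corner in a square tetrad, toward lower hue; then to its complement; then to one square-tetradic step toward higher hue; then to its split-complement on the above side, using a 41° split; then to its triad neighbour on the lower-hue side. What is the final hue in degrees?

35 − 90 = -55 → -55 + 360 = 305°   (square ↓)
305 + 180 = 485 → 485 − 360 = 125°   (complement)
125 + 90 = 215°   (square ↑)
215 + 221 = 436 → 436 − 360 = 76°   (split-comp 41° ↑)
76 − 120 = -44 → -44 + 360 = 316°   (triadic ↓)

316°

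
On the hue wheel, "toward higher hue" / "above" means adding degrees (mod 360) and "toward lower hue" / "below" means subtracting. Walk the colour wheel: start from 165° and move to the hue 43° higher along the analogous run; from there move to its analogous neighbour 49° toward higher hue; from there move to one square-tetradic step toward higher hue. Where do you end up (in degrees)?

347°

analog 43° ↑ +43°: 165 + 43 = 208°
analog 49° ↑ +49°: 208 + 49 = 257°
square ↑ +90°: 257 + 90 = 347°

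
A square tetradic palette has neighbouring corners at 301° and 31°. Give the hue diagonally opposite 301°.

A square tetradic scheme places four hues 90° apart; opposite corners are 180° apart.
301 + 180 = 481 → 481 − 360 = 121°

121°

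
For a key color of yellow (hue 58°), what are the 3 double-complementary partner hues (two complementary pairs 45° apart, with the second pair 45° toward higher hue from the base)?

103°, 238°, 283°

A rectangular tetradic uses two complementary pairs 45° apart: offsets 0°, 45°, 180°, 225°.
58 + 45 = 103°
58 + 180 = 238°
58 + 225 = 283°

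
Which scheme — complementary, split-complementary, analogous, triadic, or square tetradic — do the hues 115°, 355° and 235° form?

triadic

Sort the hues: 115°, 235°, 355°.
Successive gaps around the wheel: 120°, 120°, 120°.
Three hues equally spaced 120° apart form a triad.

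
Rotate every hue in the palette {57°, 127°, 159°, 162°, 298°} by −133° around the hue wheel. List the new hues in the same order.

57 − 133 = -76 → -76 + 360 = 284°
127 − 133 = -6 → -6 + 360 = 354°
159 − 133 = 26°
162 − 133 = 29°
298 − 133 = 165°

284°, 354°, 26°, 29°, 165°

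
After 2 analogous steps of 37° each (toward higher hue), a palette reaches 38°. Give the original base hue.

324°

2 steps of 37° (toward higher hue) give a net shift of +74°.
Start = end − shift: 38 − 74 = -36 → -36 + 360 = 324°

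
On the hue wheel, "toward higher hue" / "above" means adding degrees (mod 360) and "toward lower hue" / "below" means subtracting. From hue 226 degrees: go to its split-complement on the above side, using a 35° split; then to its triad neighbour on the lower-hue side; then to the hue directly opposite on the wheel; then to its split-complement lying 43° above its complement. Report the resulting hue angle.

4°

split-comp 35° ↑ +215°: 226 + 215 = 441 → 441 − 360 = 81°
triadic ↓ −120°: 81 − 120 = -39 → -39 + 360 = 321°
complement +180°: 321 + 180 = 501 → 501 − 360 = 141°
split-comp 43° ↑ +223°: 141 + 223 = 364 → 364 − 360 = 4°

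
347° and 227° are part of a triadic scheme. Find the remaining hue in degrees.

107°

A triad places three hues 120° apart.
The full set through 227° is {107°, 227°, 347°}.
Given {227°, 347°}, the missing hue is 107°.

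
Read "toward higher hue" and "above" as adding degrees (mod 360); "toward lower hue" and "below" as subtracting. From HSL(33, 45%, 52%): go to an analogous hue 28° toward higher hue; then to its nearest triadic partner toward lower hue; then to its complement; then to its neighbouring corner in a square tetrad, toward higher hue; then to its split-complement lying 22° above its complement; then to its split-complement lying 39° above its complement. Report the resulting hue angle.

272°

+28° (analog 28° ↑): 33 + 28 = 61°
−120° (triadic ↓): 61 − 120 = -59 → -59 + 360 = 301°
+180° (complement): 301 + 180 = 481 → 481 − 360 = 121°
+90° (square ↑): 121 + 90 = 211°
+202° (split-comp 22° ↑): 211 + 202 = 413 → 413 − 360 = 53°
+219° (split-comp 39° ↑): 53 + 219 = 272°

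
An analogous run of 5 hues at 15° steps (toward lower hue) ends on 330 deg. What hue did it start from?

30°

4 steps of 15° (toward lower hue) give a net shift of −60°.
Start = end − shift: 330 + 60 = 390 → 390 − 360 = 30°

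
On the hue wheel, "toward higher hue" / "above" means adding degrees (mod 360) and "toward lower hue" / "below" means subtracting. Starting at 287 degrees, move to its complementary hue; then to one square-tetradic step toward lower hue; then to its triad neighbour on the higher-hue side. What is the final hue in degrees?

137°

complement +180°: 287 + 180 = 467 → 467 − 360 = 107°
square ↓ −90°: 107 − 90 = 17°
triadic ↑ +120°: 17 + 120 = 137°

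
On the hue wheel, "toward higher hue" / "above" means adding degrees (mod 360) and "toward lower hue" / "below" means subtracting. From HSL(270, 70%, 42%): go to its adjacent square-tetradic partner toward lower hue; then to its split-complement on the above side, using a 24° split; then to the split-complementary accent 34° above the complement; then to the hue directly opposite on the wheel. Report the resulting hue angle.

58°

−90° (square ↓): 270 − 90 = 180°
+204° (split-comp 24° ↑): 180 + 204 = 384 → 384 − 360 = 24°
+214° (split-comp 34° ↑): 24 + 214 = 238°
+180° (complement): 238 + 180 = 418 → 418 − 360 = 58°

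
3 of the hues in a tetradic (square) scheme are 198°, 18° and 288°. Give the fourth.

108°

A square tetradic scheme places four hues every 90°.
The full set through 18° is {18°, 108°, 198°, 288°}.
Given {18°, 198°, 288°}, the missing hue is 108°.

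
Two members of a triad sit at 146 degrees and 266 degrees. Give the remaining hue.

26°

A triad spaces three hues 120° apart.
The full set is {26°, 146°, 266°}.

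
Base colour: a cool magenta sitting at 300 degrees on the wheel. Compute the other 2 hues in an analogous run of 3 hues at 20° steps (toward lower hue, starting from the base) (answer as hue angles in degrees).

Analogous hues sit every 20° along the wheel.
300 − 20 = 280°
300 − 40 = 260°

280° and 260°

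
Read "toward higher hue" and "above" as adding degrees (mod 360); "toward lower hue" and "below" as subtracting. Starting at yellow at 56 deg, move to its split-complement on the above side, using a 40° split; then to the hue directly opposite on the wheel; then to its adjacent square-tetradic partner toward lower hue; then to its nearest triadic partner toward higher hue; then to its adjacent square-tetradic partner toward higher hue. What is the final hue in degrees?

216°

+220° (split-comp 40° ↑): 56 + 220 = 276°
+180° (complement): 276 + 180 = 456 → 456 − 360 = 96°
−90° (square ↓): 96 − 90 = 6°
+120° (triadic ↑): 6 + 120 = 126°
+90° (square ↑): 126 + 90 = 216°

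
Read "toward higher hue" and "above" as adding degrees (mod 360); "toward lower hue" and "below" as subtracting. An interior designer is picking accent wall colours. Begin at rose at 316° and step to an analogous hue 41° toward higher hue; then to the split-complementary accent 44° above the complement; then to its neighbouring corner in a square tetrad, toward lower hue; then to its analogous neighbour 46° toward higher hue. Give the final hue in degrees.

316 + 41 = 357°   (analog 41° ↑)
357 + 224 = 581 → 581 − 360 = 221°   (split-comp 44° ↑)
221 − 90 = 131°   (square ↓)
131 + 46 = 177°   (analog 46° ↑)

177°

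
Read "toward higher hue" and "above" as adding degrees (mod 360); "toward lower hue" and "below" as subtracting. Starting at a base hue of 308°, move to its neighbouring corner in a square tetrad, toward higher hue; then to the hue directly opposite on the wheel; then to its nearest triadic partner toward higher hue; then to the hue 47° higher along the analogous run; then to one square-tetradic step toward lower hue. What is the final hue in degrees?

+90° (square ↑): 308 + 90 = 398 → 398 − 360 = 38°
+180° (complement): 38 + 180 = 218°
+120° (triadic ↑): 218 + 120 = 338°
+47° (analog 47° ↑): 338 + 47 = 385 → 385 − 360 = 25°
−90° (square ↓): 25 − 90 = -65 → -65 + 360 = 295°

295°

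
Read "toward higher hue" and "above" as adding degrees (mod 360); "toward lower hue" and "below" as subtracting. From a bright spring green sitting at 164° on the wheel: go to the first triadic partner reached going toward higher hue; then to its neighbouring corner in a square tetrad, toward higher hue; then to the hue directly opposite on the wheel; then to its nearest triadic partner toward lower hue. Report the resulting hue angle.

74°

164 + 120 = 284°   (triadic ↑)
284 + 90 = 374 → 374 − 360 = 14°   (square ↑)
14 + 180 = 194°   (complement)
194 − 120 = 74°   (triadic ↓)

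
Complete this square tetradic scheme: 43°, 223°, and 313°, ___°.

A square tetradic scheme places four hues every 90°.
The full set through 43° is {43°, 133°, 223°, 313°}.
Given {43°, 223°, 313°}, the missing hue is 133°.

133°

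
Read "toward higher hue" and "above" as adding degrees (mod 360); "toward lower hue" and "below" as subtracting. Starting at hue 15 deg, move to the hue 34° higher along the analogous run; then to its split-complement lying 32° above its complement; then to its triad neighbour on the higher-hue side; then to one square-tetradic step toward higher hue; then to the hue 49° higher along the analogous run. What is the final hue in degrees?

+34° (analog 34° ↑): 15 + 34 = 49°
+212° (split-comp 32° ↑): 49 + 212 = 261°
+120° (triadic ↑): 261 + 120 = 381 → 381 − 360 = 21°
+90° (square ↑): 21 + 90 = 111°
+49° (analog 49° ↑): 111 + 49 = 160°

160°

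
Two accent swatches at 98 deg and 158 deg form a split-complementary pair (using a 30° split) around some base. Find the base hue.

The accents sit 30° either side of the complement, so the complement is their short-arc midpoint on the wheel.
Short-arc midpoint of 98° and 158°: 128°.
Base is 180° from the complement: 128 − 180 = -52 → -52 + 360 = 308°

308°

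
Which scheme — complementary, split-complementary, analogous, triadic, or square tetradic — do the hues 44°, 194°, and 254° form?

Sort the hues: 44°, 194°, 254°.
Successive gaps around the wheel: 150°, 60°, 150°.
Two 150° gaps and one 60° gap — a base hue opposite a pair of accents 30° either side of its complement — is the split-complementary pattern.

split-complementary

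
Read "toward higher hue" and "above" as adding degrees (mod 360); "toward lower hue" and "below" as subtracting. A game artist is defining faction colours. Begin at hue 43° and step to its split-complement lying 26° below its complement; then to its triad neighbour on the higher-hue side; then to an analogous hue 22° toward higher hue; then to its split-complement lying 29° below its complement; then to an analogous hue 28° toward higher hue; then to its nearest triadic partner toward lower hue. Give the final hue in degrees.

38°

43 + 154 = 197°   (split-comp 26° ↓)
197 + 120 = 317°   (triadic ↑)
317 + 22 = 339°   (analog 22° ↑)
339 + 151 = 490 → 490 − 360 = 130°   (split-comp 29° ↓)
130 + 28 = 158°   (analog 28° ↑)
158 − 120 = 38°   (triadic ↓)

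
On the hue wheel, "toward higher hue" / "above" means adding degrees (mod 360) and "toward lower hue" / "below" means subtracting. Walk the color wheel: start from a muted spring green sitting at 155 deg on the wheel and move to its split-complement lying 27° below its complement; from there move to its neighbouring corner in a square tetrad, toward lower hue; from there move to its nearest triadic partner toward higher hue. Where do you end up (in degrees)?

split-comp 27° ↓ +153°: 155 + 153 = 308°
square ↓ −90°: 308 − 90 = 218°
triadic ↑ +120°: 218 + 120 = 338°

338°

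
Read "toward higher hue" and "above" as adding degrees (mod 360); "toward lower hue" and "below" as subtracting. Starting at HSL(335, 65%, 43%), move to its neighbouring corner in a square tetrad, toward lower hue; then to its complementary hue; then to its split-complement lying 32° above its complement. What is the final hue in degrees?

277°

square ↓ −90°: 335 − 90 = 245°
complement +180°: 245 + 180 = 425 → 425 − 360 = 65°
split-comp 32° ↑ +212°: 65 + 212 = 277°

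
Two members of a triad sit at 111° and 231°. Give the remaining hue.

A triad spaces three hues 120° apart.
The full set is {111°, 231°, 351°}.

351°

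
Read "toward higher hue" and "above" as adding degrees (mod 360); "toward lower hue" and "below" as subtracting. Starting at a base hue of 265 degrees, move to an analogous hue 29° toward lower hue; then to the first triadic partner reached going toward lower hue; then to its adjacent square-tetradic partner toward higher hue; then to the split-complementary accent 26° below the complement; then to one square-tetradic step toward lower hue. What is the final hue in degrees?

270°

265 − 29 = 236°   (analog 29° ↓)
236 − 120 = 116°   (triadic ↓)
116 + 90 = 206°   (square ↑)
206 + 154 = 360 → 360 − 360 = 0°   (split-comp 26° ↓)
0 − 90 = -90 → -90 + 360 = 270°   (square ↓)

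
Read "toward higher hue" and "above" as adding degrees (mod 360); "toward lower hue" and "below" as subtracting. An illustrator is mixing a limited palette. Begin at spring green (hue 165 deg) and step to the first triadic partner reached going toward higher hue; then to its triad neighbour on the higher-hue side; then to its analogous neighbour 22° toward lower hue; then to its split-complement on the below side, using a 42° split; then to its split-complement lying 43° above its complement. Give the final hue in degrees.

+120° (triadic ↑): 165 + 120 = 285°
+120° (triadic ↑): 285 + 120 = 405 → 405 − 360 = 45°
−22° (analog 22° ↓): 45 − 22 = 23°
+138° (split-comp 42° ↓): 23 + 138 = 161°
+223° (split-comp 43° ↑): 161 + 223 = 384 → 384 − 360 = 24°

24°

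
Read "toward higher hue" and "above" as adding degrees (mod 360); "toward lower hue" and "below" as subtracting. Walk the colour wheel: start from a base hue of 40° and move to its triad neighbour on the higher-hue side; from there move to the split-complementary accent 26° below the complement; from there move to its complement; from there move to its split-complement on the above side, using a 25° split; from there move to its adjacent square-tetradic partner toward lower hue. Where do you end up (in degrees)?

triadic ↑ +120°: 40 + 120 = 160°
split-comp 26° ↓ +154°: 160 + 154 = 314°
complement +180°: 314 + 180 = 494 → 494 − 360 = 134°
split-comp 25° ↑ +205°: 134 + 205 = 339°
square ↓ −90°: 339 − 90 = 249°

249°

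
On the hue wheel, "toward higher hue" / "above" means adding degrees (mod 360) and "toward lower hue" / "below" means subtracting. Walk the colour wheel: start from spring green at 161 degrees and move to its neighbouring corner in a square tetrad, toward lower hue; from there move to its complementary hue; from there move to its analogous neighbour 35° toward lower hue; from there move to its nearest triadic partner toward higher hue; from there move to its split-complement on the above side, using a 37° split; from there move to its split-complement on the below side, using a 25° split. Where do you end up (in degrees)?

161 − 90 = 71°   (square ↓)
71 + 180 = 251°   (complement)
251 − 35 = 216°   (analog 35° ↓)
216 + 120 = 336°   (triadic ↑)
336 + 217 = 553 → 553 − 360 = 193°   (split-comp 37° ↑)
193 + 155 = 348°   (split-comp 25° ↓)

348°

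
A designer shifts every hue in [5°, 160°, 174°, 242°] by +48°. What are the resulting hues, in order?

53°, 208°, 222°, 290°

5 + 48 = 53°
160 + 48 = 208°
174 + 48 = 222°
242 + 48 = 290°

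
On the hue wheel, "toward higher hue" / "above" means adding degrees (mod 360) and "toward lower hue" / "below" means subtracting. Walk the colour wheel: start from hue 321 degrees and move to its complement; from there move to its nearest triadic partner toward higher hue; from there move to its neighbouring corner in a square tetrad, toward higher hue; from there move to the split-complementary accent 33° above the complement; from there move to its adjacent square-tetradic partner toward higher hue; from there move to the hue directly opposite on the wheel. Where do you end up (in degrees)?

complement +180°: 321 + 180 = 501 → 501 − 360 = 141°
triadic ↑ +120°: 141 + 120 = 261°
square ↑ +90°: 261 + 90 = 351°
split-comp 33° ↑ +213°: 351 + 213 = 564 → 564 − 360 = 204°
square ↑ +90°: 204 + 90 = 294°
complement +180°: 294 + 180 = 474 → 474 − 360 = 114°

114°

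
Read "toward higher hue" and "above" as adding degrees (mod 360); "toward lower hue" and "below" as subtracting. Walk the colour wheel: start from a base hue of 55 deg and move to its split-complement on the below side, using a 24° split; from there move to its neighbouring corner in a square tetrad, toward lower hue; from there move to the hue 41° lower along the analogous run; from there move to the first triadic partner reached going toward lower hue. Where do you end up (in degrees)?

320°

55 + 156 = 211°   (split-comp 24° ↓)
211 − 90 = 121°   (square ↓)
121 − 41 = 80°   (analog 41° ↓)
80 − 120 = -40 → -40 + 360 = 320°   (triadic ↓)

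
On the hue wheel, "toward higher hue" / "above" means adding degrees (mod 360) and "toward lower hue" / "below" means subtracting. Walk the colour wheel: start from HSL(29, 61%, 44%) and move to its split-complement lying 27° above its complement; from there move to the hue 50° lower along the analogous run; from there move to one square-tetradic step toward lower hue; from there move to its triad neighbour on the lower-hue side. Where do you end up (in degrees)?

29 + 207 = 236°   (split-comp 27° ↑)
236 − 50 = 186°   (analog 50° ↓)
186 − 90 = 96°   (square ↓)
96 − 120 = -24 → -24 + 360 = 336°   (triadic ↓)

336°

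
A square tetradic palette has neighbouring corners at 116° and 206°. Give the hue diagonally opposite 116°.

296°

A square tetradic scheme places four hues 90° apart; opposite corners are 180° apart.
116 + 180 = 296°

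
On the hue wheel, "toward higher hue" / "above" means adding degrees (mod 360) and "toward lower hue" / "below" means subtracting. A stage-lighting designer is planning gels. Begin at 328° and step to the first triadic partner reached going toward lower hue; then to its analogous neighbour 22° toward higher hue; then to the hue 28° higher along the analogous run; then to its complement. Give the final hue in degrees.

−120° (triadic ↓): 328 − 120 = 208°
+22° (analog 22° ↑): 208 + 22 = 230°
+28° (analog 28° ↑): 230 + 28 = 258°
+180° (complement): 258 + 180 = 438 → 438 − 360 = 78°

78°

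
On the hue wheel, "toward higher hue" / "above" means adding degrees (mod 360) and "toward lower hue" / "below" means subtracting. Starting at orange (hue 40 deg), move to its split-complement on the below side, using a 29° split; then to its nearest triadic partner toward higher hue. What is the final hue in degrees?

311°

+151° (split-comp 29° ↓): 40 + 151 = 191°
+120° (triadic ↑): 191 + 120 = 311°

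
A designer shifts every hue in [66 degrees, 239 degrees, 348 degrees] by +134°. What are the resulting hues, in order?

200°, 13°, 122°

66 + 134 = 200°
239 + 134 = 373 → 373 − 360 = 13°
348 + 134 = 482 → 482 − 360 = 122°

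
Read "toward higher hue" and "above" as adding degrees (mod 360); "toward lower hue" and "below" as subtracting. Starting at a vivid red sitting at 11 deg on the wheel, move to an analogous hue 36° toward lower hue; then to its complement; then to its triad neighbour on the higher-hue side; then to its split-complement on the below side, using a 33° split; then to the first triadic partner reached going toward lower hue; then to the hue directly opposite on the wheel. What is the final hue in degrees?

analog 36° ↓ −36°: 11 − 36 = -25 → -25 + 360 = 335°
complement +180°: 335 + 180 = 515 → 515 − 360 = 155°
triadic ↑ +120°: 155 + 120 = 275°
split-comp 33° ↓ +147°: 275 + 147 = 422 → 422 − 360 = 62°
triadic ↓ −120°: 62 − 120 = -58 → -58 + 360 = 302°
complement +180°: 302 + 180 = 482 → 482 − 360 = 122°

122°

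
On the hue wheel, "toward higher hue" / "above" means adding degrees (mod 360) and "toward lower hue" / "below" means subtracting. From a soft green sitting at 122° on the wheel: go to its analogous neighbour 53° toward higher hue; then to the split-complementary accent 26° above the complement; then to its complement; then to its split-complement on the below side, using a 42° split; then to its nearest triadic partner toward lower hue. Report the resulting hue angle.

122 + 53 = 175°   (analog 53° ↑)
175 + 206 = 381 → 381 − 360 = 21°   (split-comp 26° ↑)
21 + 180 = 201°   (complement)
201 + 138 = 339°   (split-comp 42° ↓)
339 − 120 = 219°   (triadic ↓)

219°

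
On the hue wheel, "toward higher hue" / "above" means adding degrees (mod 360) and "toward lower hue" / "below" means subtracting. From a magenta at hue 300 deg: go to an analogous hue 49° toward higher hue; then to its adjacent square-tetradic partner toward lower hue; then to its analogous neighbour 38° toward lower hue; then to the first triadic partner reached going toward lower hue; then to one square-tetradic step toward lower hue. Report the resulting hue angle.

+49° (analog 49° ↑): 300 + 49 = 349°
−90° (square ↓): 349 − 90 = 259°
−38° (analog 38° ↓): 259 − 38 = 221°
−120° (triadic ↓): 221 − 120 = 101°
−90° (square ↓): 101 − 90 = 11°

11°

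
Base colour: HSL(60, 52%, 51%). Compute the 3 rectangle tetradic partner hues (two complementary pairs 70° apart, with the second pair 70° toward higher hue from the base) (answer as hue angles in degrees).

130°, 240°, and 310°

60 + 70 = 130°
60 + 180 = 240°
60 + 250 = 310°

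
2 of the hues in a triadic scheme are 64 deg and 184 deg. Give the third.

A triad places three hues 120° apart.
The full set through 64° is {64°, 184°, 304°}.
Given {64°, 184°}, the missing hue is 304°.

304°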